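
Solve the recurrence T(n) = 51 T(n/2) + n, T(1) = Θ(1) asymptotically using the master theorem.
T(n) = Θ(n^(log_2 51))

Master theorem: compare f(n) = n to n^(log_2 51) where log_2 51 ≈ 5.672. Since 1 < log_2 51, we have f(n) = O(n^(log_2 51 − ε)) for some ε > 0 — Case 1. Hence T(n) = Θ(n^(log_2 51)).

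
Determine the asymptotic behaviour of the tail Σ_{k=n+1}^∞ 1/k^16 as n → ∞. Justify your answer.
Σ_{k>n} 1/k^16 ~ 1/(15 · n^15)

Compare to the integral: ∫_{n}^∞ x^(−16) dx = [−x^(−15)/15]_{n}^∞ = 1/((16−1)·n^15). Euler-Maclaurin then gives
  Σ_{k>n} 1/k^16 = ∫_{n}^∞ dx/x^16 − 1/(2·n^16) + O(1/n^17).
(Equivalently this is ζ(16) − Σ_{k≤n} 1/k^16.)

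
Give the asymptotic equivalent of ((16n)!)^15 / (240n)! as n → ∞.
((16n)!)^15/(240n)! ~ ((2π·16n)^(14/2) / sqrt(15)) · 15^(−15·16n)  →  0

Write N = 16n. Stirling: N! ~ sqrt(2π N)(N/e)^N and (15N)! ~ sqrt(2π·15N)·(15N/e)^(15N).
  (N!)^15/(15N)! ~ (2π N)^(15/2) (N/e)^(15N) / [sqrt(2π·15N) (15N/e)^(15N)]
     = (2π N)^(15/2) / sqrt(2π·15N) · (N/(15N))^(15N)
     = (2π N)^((15−1)/2) / sqrt(15) · 15^(−15N).
Since 15^15 > 1, the factor 15^(−15N) decays exponentially, so the ratio → 0. Substituting N = 16n gives the stated form.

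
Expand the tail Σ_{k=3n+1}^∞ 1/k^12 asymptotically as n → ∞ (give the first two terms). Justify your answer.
Σ_{k>3n} 1/k^12 = 1/(11 · (3n)^11) − 1/(2 · (3n)^12) + O(1/(3n)^13)

Compare to the integral: ∫_{3n}^∞ x^(−12) dx = [−x^(−11)/11]_{3n}^∞ = 1/((12−1)·(3n)^11). The Euler-Maclaurin correction adds −f(3n)/2 = −1/(2·(3n)^12). Euler-Maclaurin then gives
  Σ_{k>3n} 1/k^12 = ∫_{3n}^∞ dx/x^12 − 1/(2·(3n)^12) + O(1/(3n)^13).
(Equivalently this is ζ(12) − Σ_{k≤3n} 1/k^12.)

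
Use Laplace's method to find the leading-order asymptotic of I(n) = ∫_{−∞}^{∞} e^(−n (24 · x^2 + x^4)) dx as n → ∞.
I(n) ~ sqrt(π/(24n))

φ(x) = 24 · x^2 + x^4 has its unique global minimum at x* = 0 (since φ'(x) = 48x + 4x^3 = 0 only at x = 0 for real x with both coefficients positive, and φ → ∞ as |x| → ∞). At x* = 0, φ(0) = 0 and φ''(0) = 48. Laplace's method then gives
  I(n) ~ sqrt(2π / (n · φ''(0))) · e^(−n φ(0)) = sqrt(2π / (48n)) = sqrt(π/(24n)).
The x^4 term contributes only at subleading order (an O(1/n) relative correction).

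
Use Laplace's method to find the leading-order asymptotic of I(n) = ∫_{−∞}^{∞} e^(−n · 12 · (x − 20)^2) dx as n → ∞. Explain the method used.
I(n) = sqrt(π/(12n))

Here φ(x) = 12 · (x − 20)^2 has its unique minimum at x* = 20 with φ(x*) = 0 and φ''(x*) = 24. Laplace's method gives
  I(n) ~ e^(−n φ(x*)) · sqrt(2π / (n · φ''(x*))) = sqrt(2π / (24n)) = sqrt(π/(12n)).
This is exact: substituting u = (x − 20)·sqrt(12n) gives I(n) = (1/sqrt(12n)) ∫_{−∞}^{∞} e^(−u^2) du = sqrt(π/(12n)).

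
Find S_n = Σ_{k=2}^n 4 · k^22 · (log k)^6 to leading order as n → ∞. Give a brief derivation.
S_n ~ 4 · n^23 · (log n)^6 / 23

By integral comparison, S_n = ∫_1^n 4 · x^22 · (log x)^6 dx + O(n^22 · (log n)^6). For the integral, the leading term of ∫_1^n x^22 (log x)^6 dx is n^23/23 · (log n)^6 (by repeated integration by parts; each step lowers the log-exponent and produces a relatively O(1/log n) correction). Hence S_n ~ 4 · n^23 · (log n)^6 / 23.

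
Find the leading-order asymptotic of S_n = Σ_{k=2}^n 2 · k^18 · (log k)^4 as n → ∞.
S_n ~ 2 · n^19 · (log n)^4 / 19

By integral comparison, S_n = ∫_1^n 2 · x^18 · (log x)^4 dx + O(n^18 · (log n)^4). For the integral, the leading term of ∫_1^n x^18 (log x)^4 dx is n^19/19 · (log n)^4 (by repeated integration by parts; each step lowers the log-exponent and produces a relatively O(1/log n) correction). Hence S_n ~ 2 · n^19 · (log n)^4 / 19.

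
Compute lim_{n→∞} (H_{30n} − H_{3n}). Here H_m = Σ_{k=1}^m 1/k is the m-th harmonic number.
lim = ln(30/3) = ln 10

Euler-Maclaurin gives H_m = ln m + γ + 1/(2m) + O(1/m^2). The γ and O(1/m) terms cancel in the difference:
  H_{30n} − H_{3n} = ln(30n) − ln(3n) + O(1/n) = ln(30/3) + O(1/n).
Hence the limit is ln(30/3) = ln 10.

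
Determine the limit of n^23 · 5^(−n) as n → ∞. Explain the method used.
lim = 0

Exponentials with base > 1 dominate every fixed polynomial: for any fixed c, n^c / 5^n → 0 as n → ∞ (e.g. by the ratio test, or by writing 5^n = e^(n ln 5) and noting e^(n ln 5) / n^c → ∞). Hence n^23 · 5^(−n) = n^23 / 5^n → 0.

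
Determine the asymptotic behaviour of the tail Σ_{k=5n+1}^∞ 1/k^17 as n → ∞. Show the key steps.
Σ_{k>5n} 1/k^17 ~ 1/(16 · (5n)^16)

Compare to the integral: ∫_{5n}^∞ x^(−17) dx = [−x^(−16)/16]_{5n}^∞ = 1/((17−1)·(5n)^16). Euler-Maclaurin then gives
  Σ_{k>5n} 1/k^17 = ∫_{5n}^∞ dx/x^17 − 1/(2·(5n)^17) + O(1/(5n)^18).
(Equivalently this is ζ(17) − Σ_{k≤5n} 1/k^17.)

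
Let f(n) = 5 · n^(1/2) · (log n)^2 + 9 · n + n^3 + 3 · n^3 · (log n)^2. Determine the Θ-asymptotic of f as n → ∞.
f(n) ∈ Θ(n^3 · (log n)^2)

Compare the terms by growth order. For large n, n^a · (log n)^b dominates n^a' · (log n)^b' iff a > a', or (a = a' and b > b'). Ranking the 4 terms shows the dominant one is 3 · n^3 · (log n)^2. Hence f(n) ∈ Θ(n^3 · (log n)^2).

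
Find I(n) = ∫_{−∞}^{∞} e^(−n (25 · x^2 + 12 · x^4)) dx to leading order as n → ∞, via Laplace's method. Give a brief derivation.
I(n) ~ sqrt(π/(25n))

φ(x) = 25 · x^2 + 12 · x^4 has its unique global minimum at x* = 0 (since φ'(x) = 50x + 48x^3 = 0 only at x = 0 for real x with both coefficients positive, and φ → ∞ as |x| → ∞). At x* = 0, φ(0) = 0 and φ''(0) = 50. Laplace's method then gives
  I(n) ~ sqrt(2π / (n · φ''(0))) · e^(−n φ(0)) = sqrt(2π / (50n)) = sqrt(π/(25n)).
The 12 · x^4 term contributes only at subleading order (an O(1/n) relative correction).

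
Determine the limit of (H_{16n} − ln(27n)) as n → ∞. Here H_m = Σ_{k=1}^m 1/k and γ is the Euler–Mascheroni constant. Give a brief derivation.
lim = ln(16/27) + γ

By Euler-Maclaurin, H_m = ln m + γ + O(1/m). So
  H_{16n} − ln(27n) = ln(16n) + γ − ln(27n) + O(1/n)
                       = ln(16/27) + γ + O(1/n).
Hence the limit is ln(16/27) + γ.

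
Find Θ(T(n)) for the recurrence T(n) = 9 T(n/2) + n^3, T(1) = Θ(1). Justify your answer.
T(n) = Θ(n^(log_2 9))

Master theorem: compare f(n) = n^3 to n^(log_2 9) where log_2 9 ≈ 3.170. Since 3 < log_2 9, we have f(n) = O(n^(log_2 9 − ε)) for some ε > 0 — Case 1. Hence T(n) = Θ(n^(log_2 9)).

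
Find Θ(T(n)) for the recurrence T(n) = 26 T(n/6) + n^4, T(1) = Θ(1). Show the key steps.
T(n) = Θ(n^4)

log_6 26 ≈ 1.818. f(n) = n^4 dominates n^(log_6 26) since 4 > 1.818, and the regularity condition a·f(n/b) = 26·(n/6)^4 = (26/1296)·n^4 ≤ c·f(n) holds with c = 26/1296 ≈ 0.0201 < 1. So this is Case 3: T(n) = Θ(f(n)) = Θ(n^4).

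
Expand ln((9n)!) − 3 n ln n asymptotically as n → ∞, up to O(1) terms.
ln((9n)!) − 3 n ln n = 6 n ln n + 9(ln 9 − 1) n + (1/2) ln(2π·9n) + O(1/n)

Stirling: ln((9n)!) = 9n ln(9n) − 9n + (1/2) ln(2π·9n) + O(1/n).
Expand 9n ln(9n) = 9n (ln n + ln 9) = 9n ln n + 9n ln 9.
Subtract 3n ln n: leading term is (9 − 3) n ln n = 6 n ln n. The next term is 9n ln 9 − 9n = 9(ln 9 − 1) n. Then the (1/2) ln(2π·9n) correction.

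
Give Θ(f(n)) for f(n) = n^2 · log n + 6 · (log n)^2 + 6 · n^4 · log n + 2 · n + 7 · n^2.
f(n) ∈ Θ(n^4 · log n)

Compare the terms by growth order. For large n, n^a · (log n)^b dominates n^a' · (log n)^b' iff a > a', or (a = a' and b > b'). Ranking the 5 terms shows the dominant one is 6 · n^4 · log n. Hence f(n) ∈ Θ(n^4 · log n).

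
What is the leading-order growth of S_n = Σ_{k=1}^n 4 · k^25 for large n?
S_n ~ 2 · n^26 / 13

By integral comparison (Euler-Maclaurin), Σ_{k=1}^n 4 · k^25 = 4 · ∫_0^n x^25 dx + O(n^25) = 4 · n^26/26 = 2 · n^26 / 13 + O(n^25). (Equivalently, Faulhaber's formula gives the same leading term.)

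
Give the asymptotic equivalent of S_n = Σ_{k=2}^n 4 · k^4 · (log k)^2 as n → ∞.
S_n ~ 4 · n^5 · (log n)^2 / 5

By integral comparison, S_n = ∫_1^n 4 · x^4 · (log x)^2 dx + O(n^4 · (log n)^2). For the integral, the leading term of ∫_1^n x^4 (log x)^2 dx is n^5/5 · (log n)^2 (by repeated integration by parts; each step lowers the log-exponent and produces a relatively O(1/log n) correction). Hence S_n ~ 4 · n^5 · (log n)^2 / 5.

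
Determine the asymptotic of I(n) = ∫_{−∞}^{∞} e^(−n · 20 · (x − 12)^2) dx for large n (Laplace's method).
I(n) = sqrt(π/(20n))

Here φ(x) = 20 · (x − 12)^2 has its unique minimum at x* = 12 with φ(x*) = 0 and φ''(x*) = 40. Laplace's method gives
  I(n) ~ e^(−n φ(x*)) · sqrt(2π / (n · φ''(x*))) = sqrt(2π / (40n)) = sqrt(π/(20n)).
This is exact: substituting u = (x − 12)·sqrt(20n) gives I(n) = (1/sqrt(20n)) ∫_{−∞}^{∞} e^(−u^2) du = sqrt(π/(20n)).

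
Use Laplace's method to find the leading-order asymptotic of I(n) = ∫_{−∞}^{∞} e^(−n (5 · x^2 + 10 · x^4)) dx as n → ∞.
I(n) ~ sqrt(π/(5n))

φ(x) = 5 · x^2 + 10 · x^4 has its unique global minimum at x* = 0 (since φ'(x) = 10x + 40x^3 = 0 only at x = 0 for real x with both coefficients positive, and φ → ∞ as |x| → ∞). At x* = 0, φ(0) = 0 and φ''(0) = 10. Laplace's method then gives
  I(n) ~ sqrt(2π / (n · φ''(0))) · e^(−n φ(0)) = sqrt(2π / (10n)) = sqrt(π/(5n)).
The 10 · x^4 term contributes only at subleading order (an O(1/n) relative correction).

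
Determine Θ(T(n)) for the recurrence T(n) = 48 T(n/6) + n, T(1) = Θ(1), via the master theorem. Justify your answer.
T(n) = Θ(n^(log_6 48))

Master theorem: compare f(n) = n to n^(log_6 48) where log_6 48 ≈ 2.161. Since 1 < log_6 48, we have f(n) = O(n^(log_6 48 − ε)) for some ε > 0 — Case 1. Hence T(n) = Θ(n^(log_6 48)).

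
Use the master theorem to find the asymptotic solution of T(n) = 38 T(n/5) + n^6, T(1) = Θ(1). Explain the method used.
T(n) = Θ(n^6)

log_5 38 ≈ 2.260. f(n) = n^6 dominates n^(log_5 38) since 6 > 2.260, and the regularity condition a·f(n/b) = 38·(n/5)^6 = (38/15625)·n^6 ≤ c·f(n) holds with c = 38/15625 ≈ 0.00243 < 1. So this is Case 3: T(n) = Θ(f(n)) = Θ(n^6).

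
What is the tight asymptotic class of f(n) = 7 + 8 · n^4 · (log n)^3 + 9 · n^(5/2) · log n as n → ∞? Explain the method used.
f(n) ∈ Θ(n^4 · (log n)^3)

Compare the terms by growth order. For large n, n^a · (log n)^b dominates n^a' · (log n)^b' iff a > a', or (a = a' and b > b'). Ranking the 3 terms shows the dominant one is 8 · n^4 · (log n)^3. Hence f(n) ∈ Θ(n^4 · (log n)^3).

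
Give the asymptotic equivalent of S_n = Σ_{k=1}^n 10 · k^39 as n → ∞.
S_n ~ n^40 / 4

By integral comparison (Euler-Maclaurin), Σ_{k=1}^n 10 · k^39 = 10 · ∫_0^n x^39 dx + O(n^39) = 10 · n^40/40 = n^40 / 4 + O(n^39). (Equivalently, Faulhaber's formula gives the same leading term.)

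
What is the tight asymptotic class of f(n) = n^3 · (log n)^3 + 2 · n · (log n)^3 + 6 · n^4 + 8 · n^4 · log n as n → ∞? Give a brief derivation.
f(n) ∈ Θ(n^4 · log n)

Compare the terms by growth order. For large n, n^a · (log n)^b dominates n^a' · (log n)^b' iff a > a', or (a = a' and b > b'). Ranking the 4 terms shows the dominant one is 8 · n^4 · log n. Hence f(n) ∈ Θ(n^4 · log n).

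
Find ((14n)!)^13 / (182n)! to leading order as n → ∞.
((14n)!)^13/(182n)! ~ ((2π·14n)^(12/2) / sqrt(13)) · 13^(−13·14n)  →  0

Write N = 14n. Stirling: N! ~ sqrt(2π N)(N/e)^N and (13N)! ~ sqrt(2π·13N)·(13N/e)^(13N).
  (N!)^13/(13N)! ~ (2π N)^(13/2) (N/e)^(13N) / [sqrt(2π·13N) (13N/e)^(13N)]
     = (2π N)^(13/2) / sqrt(2π·13N) · (N/(13N))^(13N)
     = (2π N)^((13−1)/2) / sqrt(13) · 13^(−13N).
Since 13^13 > 1, the factor 13^(−13N) decays exponentially, so the ratio → 0. Substituting N = 14n gives the stated form.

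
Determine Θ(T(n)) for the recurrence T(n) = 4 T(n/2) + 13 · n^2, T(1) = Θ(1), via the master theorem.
T(n) = Θ(n^2 log n)

log_2 4 = 2, and f(n) = 13 · n^2 = Θ(n^(log_2 4)). This is Case 2 of the master theorem: T(n) = Θ(f(n) · log n) = Θ(n^2 log n).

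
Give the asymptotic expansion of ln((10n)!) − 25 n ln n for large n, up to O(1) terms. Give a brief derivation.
ln((10n)!) − 25 n ln n = −15 n ln n + 10(ln 10 − 1) n + (1/2) ln(2π·10n) + O(1/n)

Stirling: ln((10n)!) = 10n ln(10n) − 10n + (1/2) ln(2π·10n) + O(1/n).
Expand 10n ln(10n) = 10n (ln n + ln 10) = 10n ln n + 10n ln 10.
Subtract 25n ln n: leading term is (10 − 25) n ln n = −15 n ln n. The next term is 10n ln 10 − 10n = 10(ln 10 − 1) n. Then the (1/2) ln(2π·10n) correction.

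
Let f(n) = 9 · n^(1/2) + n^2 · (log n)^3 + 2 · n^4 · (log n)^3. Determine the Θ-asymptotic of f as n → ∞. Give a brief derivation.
f(n) ∈ Θ(n^4 · (log n)^3)

Compare the terms by growth order. For large n, n^a · (log n)^b dominates n^a' · (log n)^b' iff a > a', or (a = a' and b > b'). Ranking the 3 terms shows the dominant one is 2 · n^4 · (log n)^3. Hence f(n) ∈ Θ(n^4 · (log n)^3).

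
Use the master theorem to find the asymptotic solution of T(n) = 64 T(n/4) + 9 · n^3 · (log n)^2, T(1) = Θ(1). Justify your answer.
T(n) = Θ(n^3 · (log n)^3)

Here log_4 64 = 3 and f(n) = 9 · n^3 · (log n)^2 = Θ(n^(log_4 64) · (log n)^2). This is the extended Case 2 of the master theorem (f matches the critical exponent up to log factors), giving T(n) = Θ(n^(log_4 64) · (log n)^(2+1)) = Θ(n^3 · (log n)^3).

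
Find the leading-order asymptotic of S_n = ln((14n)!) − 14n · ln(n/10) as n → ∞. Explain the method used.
S_n ~ 14n · (ln 140 − 1) + O(ln n)

Stirling: ln((14n)!) = 14n ln(14n) − 14n + O(ln n).
  S_n = 14n ln(14n) − 14n − 14n ln(n/10) + O(ln n)
      = 14n ln(14n) − 14n ln n + 14n ln 10 − 14n + O(ln n)
      = 14n ln 14 + 14n ln 10 − 14n + O(ln n)
      = 14n (ln 140 − 1) + O(ln n).
Numerically ln(140) − 1 ≈ 3.9416.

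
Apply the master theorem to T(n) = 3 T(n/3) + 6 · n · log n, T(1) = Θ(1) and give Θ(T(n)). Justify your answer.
T(n) = Θ(n · (log n)^2)

Here log_3 3 = 1 and f(n) = 6 · n · log n = Θ(n^(log_3 3) · (log n)^1). This is the extended Case 2 of the master theorem (f matches the critical exponent up to log factors), giving T(n) = Θ(n^(log_3 3) · (log n)^(1+1)) = Θ(n · (log n)^2).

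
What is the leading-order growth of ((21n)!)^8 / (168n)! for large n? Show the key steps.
((21n)!)^8/(168n)! ~ ((2π·21n)^(7/2) / sqrt(8)) · 8^(−8·21n)  →  0

Write N = 21n. Stirling: N! ~ sqrt(2π N)(N/e)^N and (8N)! ~ sqrt(2π·8N)·(8N/e)^(8N).
  (N!)^8/(8N)! ~ (2π N)^(8/2) (N/e)^(8N) / [sqrt(2π·8N) (8N/e)^(8N)]
     = (2π N)^(8/2) / sqrt(2π·8N) · (N/(8N))^(8N)
     = (2π N)^((8−1)/2) / sqrt(8) · 8^(−8N).
Since 8^8 > 1, the factor 8^(−8N) decays exponentially, so the ratio → 0. Substituting N = 21n gives the stated form.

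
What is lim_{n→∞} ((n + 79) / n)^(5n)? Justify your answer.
lim = e^395

Rewrite as (1 + 79/n)^(5n). By the standard limit (1 + x/n)^n → e^x, we have (1 + 79/n)^n → e^79, and raising to the 5th power gives e^395.
More precisely, ln[(1 + 79/n)^(5n)] = 5n · ln(1 + 79/n) = 5n · (79/n + O(1/n^2)) = 395 + O(1/n) → 395.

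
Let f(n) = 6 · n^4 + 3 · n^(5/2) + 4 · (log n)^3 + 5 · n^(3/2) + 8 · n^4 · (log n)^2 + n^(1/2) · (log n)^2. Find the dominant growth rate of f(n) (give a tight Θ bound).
f(n) ∈ Θ(n^4 · (log n)^2)

Compare the terms by growth order. For large n, n^a · (log n)^b dominates n^a' · (log n)^b' iff a > a', or (a = a' and b > b'). Ranking the 6 terms shows the dominant one is 8 · n^4 · (log n)^2. Hence f(n) ∈ Θ(n^4 · (log n)^2).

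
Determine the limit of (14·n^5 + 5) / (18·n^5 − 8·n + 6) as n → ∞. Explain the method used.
lim = 14/18 = 7/9

For large n the leading n^5 terms dominate both numerator and denominator. Dividing top and bottom by n^5, every other term tends to 0, leaving 14/18 = 7/9.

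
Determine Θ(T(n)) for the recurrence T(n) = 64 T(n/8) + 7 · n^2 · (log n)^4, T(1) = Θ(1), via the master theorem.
T(n) = Θ(n^2 · (log n)^5)

Here log_8 64 = 2 and f(n) = 7 · n^2 · (log n)^4 = Θ(n^(log_8 64) · (log n)^4). This is the extended Case 2 of the master theorem (f matches the critical exponent up to log factors), giving T(n) = Θ(n^(log_8 64) · (log n)^(4+1)) = Θ(n^2 · (log n)^5).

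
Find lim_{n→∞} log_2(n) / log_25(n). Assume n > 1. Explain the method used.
lim = ln(25) / ln(2) = log_2(25)

Change of base: log_2(n) = ln n / ln 2 and log_25(n) = ln n / ln 25. The ratio is (ln n / ln 2) · (ln 25 / ln n) = ln 25 / ln 2, a constant independent of n. So the limit is ln 25 / ln 2 = log_2(25).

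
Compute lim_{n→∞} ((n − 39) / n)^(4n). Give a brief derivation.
lim = e^(−156)

Rewrite as (1 − 39/n)^(4n). By the standard limit (1 + x/n)^n → e^x, we have (1 − 39/n)^n → e^(−39), and raising to the 4th power gives e^(−156).
More precisely, ln[(1 − 39/n)^(4n)] = 4n · ln(1 − 39/n) = 4n · (-39/n + O(1/n^2)) = -156 + O(1/n) → -156.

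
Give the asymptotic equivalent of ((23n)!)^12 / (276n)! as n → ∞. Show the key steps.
((23n)!)^12/(276n)! ~ ((2π·23n)^(11/2) / sqrt(12)) · 12^(−12·23n)  →  0

Write N = 23n. Stirling: N! ~ sqrt(2π N)(N/e)^N and (12N)! ~ sqrt(2π·12N)·(12N/e)^(12N).
  (N!)^12/(12N)! ~ (2π N)^(12/2) (N/e)^(12N) / [sqrt(2π·12N) (12N/e)^(12N)]
     = (2π N)^(12/2) / sqrt(2π·12N) · (N/(12N))^(12N)
     = (2π N)^((12−1)/2) / sqrt(12) · 12^(−12N).
Since 12^12 > 1, the factor 12^(−12N) decays exponentially, so the ratio → 0. Substituting N = 23n gives the stated form.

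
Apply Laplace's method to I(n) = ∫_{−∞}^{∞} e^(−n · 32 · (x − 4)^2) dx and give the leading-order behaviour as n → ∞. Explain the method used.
I(n) = sqrt(π/(32n))

Here φ(x) = 32 · (x − 4)^2 has its unique minimum at x* = 4 with φ(x*) = 0 and φ''(x*) = 64. Laplace's method gives
  I(n) ~ e^(−n φ(x*)) · sqrt(2π / (n · φ''(x*))) = sqrt(2π / (64n)) = sqrt(π/(32n)).
This is exact: substituting u = (x − 4)·sqrt(32n) gives I(n) = (1/sqrt(32n)) ∫_{−∞}^{∞} e^(−u^2) du = sqrt(π/(32n)).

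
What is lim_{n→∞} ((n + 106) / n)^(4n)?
lim = e^424

Rewrite as (1 + 106/n)^(4n). By the standard limit (1 + x/n)^n → e^x, we have (1 + 106/n)^n → e^106, and raising to the 4th power gives e^424.
More precisely, ln[(1 + 106/n)^(4n)] = 4n · ln(1 + 106/n) = 4n · (106/n + O(1/n^2)) = 424 + O(1/n) → 424.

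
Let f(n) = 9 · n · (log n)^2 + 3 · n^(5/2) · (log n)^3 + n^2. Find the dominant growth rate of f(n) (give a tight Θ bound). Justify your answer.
f(n) ∈ Θ(n^(5/2) · (log n)^3)

Compare the terms by growth order. For large n, n^a · (log n)^b dominates n^a' · (log n)^b' iff a > a', or (a = a' and b > b'). Ranking the 3 terms shows the dominant one is 3 · n^(5/2) · (log n)^3. Hence f(n) ∈ Θ(n^(5/2) · (log n)^3).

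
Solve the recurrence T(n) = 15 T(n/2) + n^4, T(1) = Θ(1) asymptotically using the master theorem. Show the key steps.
T(n) = Θ(n^4)

log_2 15 ≈ 3.907. f(n) = n^4 dominates n^(log_2 15) since 4 > 3.907, and the regularity condition a·f(n/b) = 15·(n/2)^4 = (15/16)·n^4 ≤ c·f(n) holds with c = 15/16 ≈ 0.938 < 1. So this is Case 3: T(n) = Θ(f(n)) = Θ(n^4).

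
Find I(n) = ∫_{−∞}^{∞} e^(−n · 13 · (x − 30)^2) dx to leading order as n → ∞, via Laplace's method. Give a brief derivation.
I(n) = sqrt(π/(13n))

Here φ(x) = 13 · (x − 30)^2 has its unique minimum at x* = 30 with φ(x*) = 0 and φ''(x*) = 26. Laplace's method gives
  I(n) ~ e^(−n φ(x*)) · sqrt(2π / (n · φ''(x*))) = sqrt(2π / (26n)) = sqrt(π/(13n)).
This is exact: substituting u = (x − 30)·sqrt(13n) gives I(n) = (1/sqrt(13n)) ∫_{−∞}^{∞} e^(−u^2) du = sqrt(π/(13n)).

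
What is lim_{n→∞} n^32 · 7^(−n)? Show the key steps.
lim = 0

Exponentials with base > 1 dominate every fixed polynomial: for any fixed c, n^c / 7^n → 0 as n → ∞ (e.g. by the ratio test, or by writing 7^n = e^(n ln 7) and noting e^(n ln 7) / n^c → ∞). Hence n^32 · 7^(−n) = n^32 / 7^n → 0.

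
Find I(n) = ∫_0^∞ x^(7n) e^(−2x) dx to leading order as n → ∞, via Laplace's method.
I(n) ~ (sqrt(2π·7n) / 2) · (7n/(2e))^(7n)

Write the integrand as exp(7n ln x − 2x) and set f(x) = 7n ln x − 2x. Then f'(x) = 7n/x − 2 = 0 at x* = 7n/2, and f''(x*) = −7n/x*^2 = −2^2/(7n). Laplace's method (interior maximum) gives
  I(n) ~ e^(f(x*)) · sqrt(2π / |f''(x*)|)
        = exp(7n ln(7n/2) − 7n) · sqrt(2π · 7n / 2^2)
        = (7n/2)^(7n) e^(−7n) · sqrt(2π·7n) / 2
        = (sqrt(2π·7n) / 2) · (7n/(2e))^(7n).
This matches Γ(7n+1)/2^(7n+1) with Stirling applied to Γ.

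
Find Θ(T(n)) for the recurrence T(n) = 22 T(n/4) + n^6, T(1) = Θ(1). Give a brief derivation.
T(n) = Θ(n^6)

log_4 22 ≈ 2.230. f(n) = n^6 dominates n^(log_4 22) since 6 > 2.230, and the regularity condition a·f(n/b) = 22·(n/4)^6 = (22/4096)·n^6 ≤ c·f(n) holds with c = 22/4096 ≈ 0.00537 < 1. So this is Case 3: T(n) = Θ(f(n)) = Θ(n^6).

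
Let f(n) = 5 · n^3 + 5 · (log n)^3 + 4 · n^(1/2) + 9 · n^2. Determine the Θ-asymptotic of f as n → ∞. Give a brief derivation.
f(n) ∈ Θ(n^3)

Compare the terms by growth order. For large n, n^a · (log n)^b dominates n^a' · (log n)^b' iff a > a', or (a = a' and b > b'). Ranking the 4 terms shows the dominant one is 5 · n^3. Hence f(n) ∈ Θ(n^3).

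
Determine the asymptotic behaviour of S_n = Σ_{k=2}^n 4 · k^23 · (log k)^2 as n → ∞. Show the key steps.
S_n ~ n^24 · (log n)^2 / 6

By integral comparison, S_n = ∫_1^n 4 · x^23 · (log x)^2 dx + O(n^23 · (log n)^2). For the integral, the leading term of ∫_1^n x^23 (log x)^2 dx is n^24/24 · (log n)^2 (by repeated integration by parts; each step lowers the log-exponent and produces a relatively O(1/log n) correction). Hence S_n ~ n^24 · (log n)^2 / 6.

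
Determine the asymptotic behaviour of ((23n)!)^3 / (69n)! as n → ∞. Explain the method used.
((23n)!)^3/(69n)! ~ ((2π·23n)^(2/2) / sqrt(3)) · 3^(−3·23n)  →  0

Write N = 23n. Stirling: N! ~ sqrt(2π N)(N/e)^N and (3N)! ~ sqrt(2π·3N)·(3N/e)^(3N).
  (N!)^3/(3N)! ~ (2π N)^(3/2) (N/e)^(3N) / [sqrt(2π·3N) (3N/e)^(3N)]
     = (2π N)^(3/2) / sqrt(2π·3N) · (N/(3N))^(3N)
     = (2π N)^((3−1)/2) / sqrt(3) · 3^(−3N).
Since 3^3 > 1, the factor 3^(−3N) decays exponentially, so the ratio → 0. Substituting N = 23n gives the stated form.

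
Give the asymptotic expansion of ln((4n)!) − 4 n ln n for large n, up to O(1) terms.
ln((4n)!) − 4 n ln n = 4(ln 4 − 1) n + (1/2) ln(2π·4n) + O(1/n)

Stirling: ln((4n)!) = 4n ln(4n) − 4n + (1/2) ln(2π·4n) + O(1/n).
Since 4n ln(4n) = 4n ln n + 4n ln 4, subtracting 4n ln n cancels the n ln n term exactly. What remains is 4(ln 4 − 1) n + (1/2) ln(2π·4n) + O(1/n).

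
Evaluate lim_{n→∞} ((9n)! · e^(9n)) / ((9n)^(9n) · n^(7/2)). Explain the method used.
lim = 0

Stirling: (9n)! ~ sqrt(2π·9n) · (9n/e)^(9n). Hence
  (9n)! · e^(9n) / (9n)^(9n) ~ sqrt(2π·9n).
Dividing by n^(7/2): sqrt(2π·9n) / n^(7/2) = sqrt(2π·9) · n^((1−7)/2), so the expression behaves like sqrt(2π·9) · n^((1−7)/2) → 0.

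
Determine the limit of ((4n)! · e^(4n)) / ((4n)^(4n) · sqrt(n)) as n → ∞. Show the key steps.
lim = sqrt(2π·4)

Stirling: (4n)! ~ sqrt(2π·4n) · (4n/e)^(4n). Hence
  (4n)! · e^(4n) / (4n)^(4n) ~ sqrt(2π·4n).
Dividing by sqrt(n): sqrt(2π·4n) / sqrt(n) = sqrt(2π·4) · n^((1−1)/2), so the limit is sqrt(2π·4).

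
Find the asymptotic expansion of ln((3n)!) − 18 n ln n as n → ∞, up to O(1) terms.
ln((3n)!) − 18 n ln n = −15 n ln n + 3(ln 3 − 1) n + (1/2) ln(2π·3n) + O(1/n)

Stirling: ln((3n)!) = 3n ln(3n) − 3n + (1/2) ln(2π·3n) + O(1/n).
Expand 3n ln(3n) = 3n (ln n + ln 3) = 3n ln n + 3n ln 3.
Subtract 18n ln n: leading term is (3 − 18) n ln n = −15 n ln n. The next term is 3n ln 3 − 3n = 3(ln 3 − 1) n. Then the (1/2) ln(2π·3n) correction.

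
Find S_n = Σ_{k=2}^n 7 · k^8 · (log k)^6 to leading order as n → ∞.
S_n ~ 7 · n^9 · (log n)^6 / 9

By integral comparison, S_n = ∫_1^n 7 · x^8 · (log x)^6 dx + O(n^8 · (log n)^6). For the integral, the leading term of ∫_1^n x^8 (log x)^6 dx is n^9/9 · (log n)^6 (by repeated integration by parts; each step lowers the log-exponent and produces a relatively O(1/log n) correction). Hence S_n ~ 7 · n^9 · (log n)^6 / 9.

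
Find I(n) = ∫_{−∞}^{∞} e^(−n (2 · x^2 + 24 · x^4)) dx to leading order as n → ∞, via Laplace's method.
I(n) ~ sqrt(π/(2n))

φ(x) = 2 · x^2 + 24 · x^4 has its unique global minimum at x* = 0 (since φ'(x) = 4x + 96x^3 = 0 only at x = 0 for real x with both coefficients positive, and φ → ∞ as |x| → ∞). At x* = 0, φ(0) = 0 and φ''(0) = 4. Laplace's method then gives
  I(n) ~ sqrt(2π / (n · φ''(0))) · e^(−n φ(0)) = sqrt(2π / (4n)) = sqrt(π/(2n)).
The 24 · x^4 term contributes only at subleading order (an O(1/n) relative correction).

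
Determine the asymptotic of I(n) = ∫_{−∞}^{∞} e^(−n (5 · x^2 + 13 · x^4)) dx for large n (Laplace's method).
I(n) ~ sqrt(π/(5n))

φ(x) = 5 · x^2 + 13 · x^4 has its unique global minimum at x* = 0 (since φ'(x) = 10x + 52x^3 = 0 only at x = 0 for real x with both coefficients positive, and φ → ∞ as |x| → ∞). At x* = 0, φ(0) = 0 and φ''(0) = 10. Laplace's method then gives
  I(n) ~ sqrt(2π / (n · φ''(0))) · e^(−n φ(0)) = sqrt(2π / (10n)) = sqrt(π/(5n)).
The 13 · x^4 term contributes only at subleading order (an O(1/n) relative correction).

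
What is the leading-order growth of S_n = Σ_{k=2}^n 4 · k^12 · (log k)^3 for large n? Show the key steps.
S_n ~ 4 · n^13 · (log n)^3 / 13

By integral comparison, S_n = ∫_1^n 4 · x^12 · (log x)^3 dx + O(n^12 · (log n)^3). For the integral, the leading term of ∫_1^n x^12 (log x)^3 dx is n^13/13 · (log n)^3 (by repeated integration by parts; each step lowers the log-exponent and produces a relatively O(1/log n) correction). Hence S_n ~ 4 · n^13 · (log n)^3 / 13.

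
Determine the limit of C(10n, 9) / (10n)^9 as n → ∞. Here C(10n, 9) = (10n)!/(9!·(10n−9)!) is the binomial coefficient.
lim = 1/9! = 1/362880

With N = 10n → ∞: C(N, 9) / N^9 = [N(N−1)…(N−8)] / (9! · N^9) = (1/9!) · 1 · (1 − 1/(10n)) · … · (1 − 8/(10n)). Each factor → 1 as N → ∞, so the limit is 1/9! = 1/362880.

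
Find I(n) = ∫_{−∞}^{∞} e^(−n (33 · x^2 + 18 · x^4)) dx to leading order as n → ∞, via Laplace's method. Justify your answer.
I(n) ~ sqrt(π/(33n))

φ(x) = 33 · x^2 + 18 · x^4 has its unique global minimum at x* = 0 (since φ'(x) = 66x + 72x^3 = 0 only at x = 0 for real x with both coefficients positive, and φ → ∞ as |x| → ∞). At x* = 0, φ(0) = 0 and φ''(0) = 66. Laplace's method then gives
  I(n) ~ sqrt(2π / (n · φ''(0))) · e^(−n φ(0)) = sqrt(2π / (66n)) = sqrt(π/(33n)).
The 18 · x^4 term contributes only at subleading order (an O(1/n) relative correction).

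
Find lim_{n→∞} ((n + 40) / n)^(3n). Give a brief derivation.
lim = e^120

Rewrite as (1 + 40/n)^(3n). By the standard limit (1 + x/n)^n → e^x, we have (1 + 40/n)^n → e^40, and raising to the 3rd power gives e^120.
More precisely, ln[(1 + 40/n)^(3n)] = 3n · ln(1 + 40/n) = 3n · (40/n + O(1/n^2)) = 120 + O(1/n) → 120.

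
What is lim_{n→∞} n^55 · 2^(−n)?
lim = 0

Exponentials with base > 1 dominate every fixed polynomial: for any fixed c, n^c / 2^n → 0 as n → ∞ (e.g. by the ratio test, or by writing 2^n = e^(n ln 2) and noting e^(n ln 2) / n^c → ∞). Hence n^55 · 2^(−n) = n^55 / 2^n → 0.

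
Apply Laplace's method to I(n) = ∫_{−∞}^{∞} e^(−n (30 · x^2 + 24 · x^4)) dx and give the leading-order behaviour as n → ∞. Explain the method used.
I(n) ~ sqrt(π/(30n))

φ(x) = 30 · x^2 + 24 · x^4 has its unique global minimum at x* = 0 (since φ'(x) = 60x + 96x^3 = 0 only at x = 0 for real x with both coefficients positive, and φ → ∞ as |x| → ∞). At x* = 0, φ(0) = 0 and φ''(0) = 60. Laplace's method then gives
  I(n) ~ sqrt(2π / (n · φ''(0))) · e^(−n φ(0)) = sqrt(2π / (60n)) = sqrt(π/(30n)).
The 24 · x^4 term contributes only at subleading order (an O(1/n) relative correction).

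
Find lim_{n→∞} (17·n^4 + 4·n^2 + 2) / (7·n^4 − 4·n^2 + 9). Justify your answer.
lim = 17/7

For large n the leading n^4 terms dominate both numerator and denominator. Dividing top and bottom by n^4, every other term tends to 0, leaving 17/7.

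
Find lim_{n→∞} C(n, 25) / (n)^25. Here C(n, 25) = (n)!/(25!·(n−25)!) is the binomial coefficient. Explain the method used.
lim = 1/25! = 1/15511210043330985984000000

With N = n → ∞: C(N, 25) / N^25 = [N(N−1)…(N−24)] / (25! · N^25) = (1/25!) · 1 · (1 − 1/n) · … · (1 − 24/n). Each factor → 1 as N → ∞, so the limit is 1/25! = 1/15511210043330985984000000.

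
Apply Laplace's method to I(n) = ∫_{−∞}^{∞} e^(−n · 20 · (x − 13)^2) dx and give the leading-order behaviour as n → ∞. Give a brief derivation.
I(n) = sqrt(π/(20n))

Here φ(x) = 20 · (x − 13)^2 has its unique minimum at x* = 13 with φ(x*) = 0 and φ''(x*) = 40. Laplace's method gives
  I(n) ~ e^(−n φ(x*)) · sqrt(2π / (n · φ''(x*))) = sqrt(2π / (40n)) = sqrt(π/(20n)).
This is exact: substituting u = (x − 13)·sqrt(20n) gives I(n) = (1/sqrt(20n)) ∫_{−∞}^{∞} e^(−u^2) du = sqrt(π/(20n)).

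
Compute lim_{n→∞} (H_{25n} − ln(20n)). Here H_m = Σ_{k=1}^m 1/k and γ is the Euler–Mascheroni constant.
lim = ln(5/4) + γ

By Euler-Maclaurin, H_m = ln m + γ + O(1/m). So
  H_{25n} − ln(20n) = ln(25n) + γ − ln(20n) + O(1/n)
                       = ln(25/20) + γ + O(1/n).
Hence the limit is ln(25/20) + γ (= ln(5/4)).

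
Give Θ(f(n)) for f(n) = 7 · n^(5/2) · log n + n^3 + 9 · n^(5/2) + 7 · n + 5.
f(n) ∈ Θ(n^3)

Compare the terms by growth order. For large n, n^a · (log n)^b dominates n^a' · (log n)^b' iff a > a', or (a = a' and b > b'). Ranking the 5 terms shows the dominant one is n^3. Hence f(n) ∈ Θ(n^3).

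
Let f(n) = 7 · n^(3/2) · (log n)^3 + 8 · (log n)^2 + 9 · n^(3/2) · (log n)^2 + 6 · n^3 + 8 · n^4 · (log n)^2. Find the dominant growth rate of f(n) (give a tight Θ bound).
f(n) ∈ Θ(n^4 · (log n)^2)

Compare the terms by growth order. For large n, n^a · (log n)^b dominates n^a' · (log n)^b' iff a > a', or (a = a' and b > b'). Ranking the 5 terms shows the dominant one is 8 · n^4 · (log n)^2. Hence f(n) ∈ Θ(n^4 · (log n)^2).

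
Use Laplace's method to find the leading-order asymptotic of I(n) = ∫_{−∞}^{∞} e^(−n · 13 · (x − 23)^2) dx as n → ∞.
I(n) = sqrt(π/(13n))

Here φ(x) = 13 · (x − 23)^2 has its unique minimum at x* = 23 with φ(x*) = 0 and φ''(x*) = 26. Laplace's method gives
  I(n) ~ e^(−n φ(x*)) · sqrt(2π / (n · φ''(x*))) = sqrt(2π / (26n)) = sqrt(π/(13n)).
This is exact: substituting u = (x − 23)·sqrt(13n) gives I(n) = (1/sqrt(13n)) ∫_{−∞}^{∞} e^(−u^2) du = sqrt(π/(13n)).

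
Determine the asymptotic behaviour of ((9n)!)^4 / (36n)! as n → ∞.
((9n)!)^4/(36n)! ~ ((2π·9n)^(3/2) / 2) · 4^(−4·9n)  →  0

Write N = 9n. Stirling: N! ~ sqrt(2π N)(N/e)^N and (4N)! ~ sqrt(2π·4N)·(4N/e)^(4N).
  (N!)^4/(4N)! ~ (2π N)^(4/2) (N/e)^(4N) / [sqrt(2π·4N) (4N/e)^(4N)]
     = (2π N)^(4/2) / sqrt(2π·4N) · (N/(4N))^(4N)
     = (2π N)^((4−1)/2) / 2 · 4^(−4N).
Since 4^4 > 1, the factor 4^(−4N) decays exponentially, so the ratio → 0. Substituting N = 9n gives the stated form.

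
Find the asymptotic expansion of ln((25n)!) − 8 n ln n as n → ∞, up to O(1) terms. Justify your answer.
ln((25n)!) − 8 n ln n = 17 n ln n + 25(ln 25 − 1) n + (1/2) ln(2π·25n) + O(1/n)

Stirling: ln((25n)!) = 25n ln(25n) − 25n + (1/2) ln(2π·25n) + O(1/n).
Expand 25n ln(25n) = 25n (ln n + ln 25) = 25n ln n + 25n ln 25.
Subtract 8n ln n: leading term is (25 − 8) n ln n = 17 n ln n. The next term is 25n ln 25 − 25n = 25(ln 25 − 1) n. Then the (1/2) ln(2π·25n) correction.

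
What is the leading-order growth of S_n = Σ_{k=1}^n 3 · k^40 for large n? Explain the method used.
S_n ~ 3 · n^41 / 41

By integral comparison (Euler-Maclaurin), Σ_{k=1}^n 3 · k^40 = 3 · ∫_0^n x^40 dx + O(n^40) = 3 · n^41/41 + O(n^40). (Equivalently, Faulhaber's formula gives the same leading term.)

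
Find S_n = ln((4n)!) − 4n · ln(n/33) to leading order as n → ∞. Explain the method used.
S_n ~ 4n · (ln 132 − 1) + O(ln n)

Stirling: ln((4n)!) = 4n ln(4n) − 4n + O(ln n).
  S_n = 4n ln(4n) − 4n − 4n ln(n/33) + O(ln n)
      = 4n ln(4n) − 4n ln n + 4n ln 33 − 4n + O(ln n)
      = 4n ln 4 + 4n ln 33 − 4n + O(ln n)
      = 4n (ln 132 − 1) + O(ln n).
Numerically ln(132) − 1 ≈ 3.8828.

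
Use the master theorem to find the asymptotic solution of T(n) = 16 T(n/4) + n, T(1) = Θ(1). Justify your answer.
T(n) = Θ(n^2)

Master theorem: compare f(n) = n to n^(log_4 16) where log_4 16 = 2. Since 1 < log_4 16, we have f(n) = O(n^(log_4 16 − ε)) for some ε > 0 — Case 1. Hence T(n) = Θ(n^(log_4 16)) = Θ(n^2).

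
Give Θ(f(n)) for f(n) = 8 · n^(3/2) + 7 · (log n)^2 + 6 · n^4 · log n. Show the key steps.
f(n) ∈ Θ(n^4 · log n)

Compare the terms by growth order. For large n, n^a · (log n)^b dominates n^a' · (log n)^b' iff a > a', or (a = a' and b > b'). Ranking the 3 terms shows the dominant one is 6 · n^4 · log n. Hence f(n) ∈ Θ(n^4 · log n).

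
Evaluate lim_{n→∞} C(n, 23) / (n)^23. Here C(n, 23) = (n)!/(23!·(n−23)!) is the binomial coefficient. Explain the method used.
lim = 1/23! = 1/25852016738884976640000

With N = n → ∞: C(N, 23) / N^23 = [N(N−1)…(N−22)] / (23! · N^23) = (1/23!) · 1 · (1 − 1/n) · … · (1 − 22/n). Each factor → 1 as N → ∞, so the limit is 1/23! = 1/25852016738884976640000.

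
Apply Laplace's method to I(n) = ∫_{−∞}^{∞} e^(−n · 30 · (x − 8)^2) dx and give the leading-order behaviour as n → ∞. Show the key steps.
I(n) = sqrt(π/(30n))

Here φ(x) = 30 · (x − 8)^2 has its unique minimum at x* = 8 with φ(x*) = 0 and φ''(x*) = 60. Laplace's method gives
  I(n) ~ e^(−n φ(x*)) · sqrt(2π / (n · φ''(x*))) = sqrt(2π / (60n)) = sqrt(π/(30n)).
This is exact: substituting u = (x − 8)·sqrt(30n) gives I(n) = (1/sqrt(30n)) ∫_{−∞}^{∞} e^(−u^2) du = sqrt(π/(30n)).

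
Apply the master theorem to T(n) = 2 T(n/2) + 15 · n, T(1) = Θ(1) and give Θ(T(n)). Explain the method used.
T(n) = Θ(n log n)

log_2 2 = 1, and f(n) = 15 · n = Θ(n^(log_2 2)). This is Case 2 of the master theorem: T(n) = Θ(f(n) · log n) = Θ(n log n).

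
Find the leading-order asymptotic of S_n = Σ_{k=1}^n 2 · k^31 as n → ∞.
S_n ~ n^32 / 16

By integral comparison (Euler-Maclaurin), Σ_{k=1}^n 2 · k^31 = 2 · ∫_0^n x^31 dx + O(n^31) = 2 · n^32/32 = n^32 / 16 + O(n^31). (Equivalently, Faulhaber's formula gives the same leading term.)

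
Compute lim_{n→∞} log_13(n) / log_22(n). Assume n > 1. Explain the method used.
lim = ln(22) / ln(13) = log_13(22)

Change of base: log_13(n) = ln n / ln 13 and log_22(n) = ln n / ln 22. The ratio is (ln n / ln 13) · (ln 22 / ln n) = ln 22 / ln 13, a constant independent of n. So the limit is ln 22 / ln 13 = log_13(22).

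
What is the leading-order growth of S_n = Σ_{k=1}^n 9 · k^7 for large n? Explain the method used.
S_n ~ 9 · n^8 / 8

By integral comparison (Euler-Maclaurin), Σ_{k=1}^n 9 · k^7 = 9 · ∫_0^n x^7 dx + O(n^7) = 9 · n^8/8 + O(n^7). (Equivalently, Faulhaber's formula gives the same leading term.)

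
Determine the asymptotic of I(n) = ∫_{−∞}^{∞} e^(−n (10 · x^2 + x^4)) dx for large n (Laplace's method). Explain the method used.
I(n) ~ sqrt(π/(10n))

φ(x) = 10 · x^2 + x^4 has its unique global minimum at x* = 0 (since φ'(x) = 20x + 4x^3 = 0 only at x = 0 for real x with both coefficients positive, and φ → ∞ as |x| → ∞). At x* = 0, φ(0) = 0 and φ''(0) = 20. Laplace's method then gives
  I(n) ~ sqrt(2π / (n · φ''(0))) · e^(−n φ(0)) = sqrt(2π / (20n)) = sqrt(π/(10n)).
The x^4 term contributes only at subleading order (an O(1/n) relative correction).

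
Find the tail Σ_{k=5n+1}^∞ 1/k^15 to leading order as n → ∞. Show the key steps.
Σ_{k>5n} 1/k^15 ~ 1/(14 · (5n)^14)

Compare to the integral: ∫_{5n}^∞ x^(−15) dx = [−x^(−14)/14]_{5n}^∞ = 1/((15−1)·(5n)^14). Euler-Maclaurin then gives
  Σ_{k>5n} 1/k^15 = ∫_{5n}^∞ dx/x^15 − 1/(2·(5n)^15) + O(1/(5n)^16).
(Equivalently this is ζ(15) − Σ_{k≤5n} 1/k^15.)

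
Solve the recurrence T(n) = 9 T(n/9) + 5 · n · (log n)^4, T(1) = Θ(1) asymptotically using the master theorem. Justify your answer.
T(n) = Θ(n · (log n)^5)

Here log_9 9 = 1 and f(n) = 5 · n · (log n)^4 = Θ(n^(log_9 9) · (log n)^4). This is the extended Case 2 of the master theorem (f matches the critical exponent up to log factors), giving T(n) = Θ(n^(log_9 9) · (log n)^(4+1)) = Θ(n · (log n)^5).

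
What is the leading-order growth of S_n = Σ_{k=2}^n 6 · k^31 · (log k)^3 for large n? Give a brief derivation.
S_n ~ 3 · n^32 · (log n)^3 / 16

By integral comparison, S_n = ∫_1^n 6 · x^31 · (log x)^3 dx + O(n^31 · (log n)^3). For the integral, the leading term of ∫_1^n x^31 (log x)^3 dx is n^32/32 · (log n)^3 (by repeated integration by parts; each step lowers the log-exponent and produces a relatively O(1/log n) correction). Hence S_n ~ 3 · n^32 · (log n)^3 / 16.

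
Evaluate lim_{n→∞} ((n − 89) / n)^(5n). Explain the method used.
lim = e^(−445)

Rewrite as (1 − 89/n)^(5n). By the standard limit (1 + x/n)^n → e^x, we have (1 − 89/n)^n → e^(−89), and raising to the 5th power gives e^(−445).
More precisely, ln[(1 − 89/n)^(5n)] = 5n · ln(1 − 89/n) = 5n · (-89/n + O(1/n^2)) = -445 + O(1/n) → -445.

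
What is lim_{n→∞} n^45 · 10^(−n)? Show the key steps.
lim = 0

Exponentials with base > 1 dominate every fixed polynomial: for any fixed c, n^c / 10^n → 0 as n → ∞ (e.g. by the ratio test, or by writing 10^n = e^(n ln 10) and noting e^(n ln 10) / n^c → ∞). Hence n^45 · 10^(−n) = n^45 / 10^n → 0.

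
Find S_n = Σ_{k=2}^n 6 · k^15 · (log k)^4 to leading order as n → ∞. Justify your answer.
S_n ~ 3 · n^16 · (log n)^4 / 8

By integral comparison, S_n = ∫_1^n 6 · x^15 · (log x)^4 dx + O(n^15 · (log n)^4). For the integral, the leading term of ∫_1^n x^15 (log x)^4 dx is n^16/16 · (log n)^4 (by repeated integration by parts; each step lowers the log-exponent and produces a relatively O(1/log n) correction). Hence S_n ~ 3 · n^16 · (log n)^4 / 8.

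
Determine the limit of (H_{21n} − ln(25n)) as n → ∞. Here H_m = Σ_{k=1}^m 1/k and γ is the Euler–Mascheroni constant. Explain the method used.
lim = ln(21/25) + γ

By Euler-Maclaurin, H_m = ln m + γ + O(1/m). So
  H_{21n} − ln(25n) = ln(21n) + γ − ln(25n) + O(1/n)
                       = ln(21/25) + γ + O(1/n).
Hence the limit is ln(21/25) + γ.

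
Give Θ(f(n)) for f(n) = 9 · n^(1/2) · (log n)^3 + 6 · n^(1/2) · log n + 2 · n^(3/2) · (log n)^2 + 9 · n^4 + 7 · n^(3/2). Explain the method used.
f(n) ∈ Θ(n^4)

Compare the terms by growth order. For large n, n^a · (log n)^b dominates n^a' · (log n)^b' iff a > a', or (a = a' and b > b'). Ranking the 5 terms shows the dominant one is 9 · n^4. Hence f(n) ∈ Θ(n^4).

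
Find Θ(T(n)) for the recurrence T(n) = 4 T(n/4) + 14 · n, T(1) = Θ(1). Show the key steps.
T(n) = Θ(n log n)

log_4 4 = 1, and f(n) = 14 · n = Θ(n^(log_4 4)). This is Case 2 of the master theorem: T(n) = Θ(f(n) · log n) = Θ(n log n).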